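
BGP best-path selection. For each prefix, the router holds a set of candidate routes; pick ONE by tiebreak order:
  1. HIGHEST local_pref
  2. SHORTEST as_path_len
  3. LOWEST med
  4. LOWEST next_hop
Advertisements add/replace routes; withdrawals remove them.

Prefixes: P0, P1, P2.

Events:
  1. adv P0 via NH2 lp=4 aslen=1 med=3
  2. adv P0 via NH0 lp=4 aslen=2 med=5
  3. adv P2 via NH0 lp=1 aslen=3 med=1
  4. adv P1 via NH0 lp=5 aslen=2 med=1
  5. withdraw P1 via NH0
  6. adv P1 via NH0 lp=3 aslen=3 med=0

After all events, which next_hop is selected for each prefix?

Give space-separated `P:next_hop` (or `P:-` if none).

Answer: P0:NH2 P1:NH0 P2:NH0

Derivation:
Op 1: best P0=NH2 P1=- P2=-
Op 2: best P0=NH2 P1=- P2=-
Op 3: best P0=NH2 P1=- P2=NH0
Op 4: best P0=NH2 P1=NH0 P2=NH0
Op 5: best P0=NH2 P1=- P2=NH0
Op 6: best P0=NH2 P1=NH0 P2=NH0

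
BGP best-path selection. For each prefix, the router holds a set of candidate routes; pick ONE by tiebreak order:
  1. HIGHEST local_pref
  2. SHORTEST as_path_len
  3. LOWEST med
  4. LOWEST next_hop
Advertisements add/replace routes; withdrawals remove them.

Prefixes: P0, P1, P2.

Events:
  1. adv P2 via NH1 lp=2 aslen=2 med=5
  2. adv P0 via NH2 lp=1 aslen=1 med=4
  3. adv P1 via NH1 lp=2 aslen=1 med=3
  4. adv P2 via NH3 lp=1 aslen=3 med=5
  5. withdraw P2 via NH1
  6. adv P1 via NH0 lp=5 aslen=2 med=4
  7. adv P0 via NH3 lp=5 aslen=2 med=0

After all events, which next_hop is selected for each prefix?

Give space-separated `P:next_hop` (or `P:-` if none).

Op 1: best P0=- P1=- P2=NH1
Op 2: best P0=NH2 P1=- P2=NH1
Op 3: best P0=NH2 P1=NH1 P2=NH1
Op 4: best P0=NH2 P1=NH1 P2=NH1
Op 5: best P0=NH2 P1=NH1 P2=NH3
Op 6: best P0=NH2 P1=NH0 P2=NH3
Op 7: best P0=NH3 P1=NH0 P2=NH3

Answer: P0:NH3 P1:NH0 P2:NH3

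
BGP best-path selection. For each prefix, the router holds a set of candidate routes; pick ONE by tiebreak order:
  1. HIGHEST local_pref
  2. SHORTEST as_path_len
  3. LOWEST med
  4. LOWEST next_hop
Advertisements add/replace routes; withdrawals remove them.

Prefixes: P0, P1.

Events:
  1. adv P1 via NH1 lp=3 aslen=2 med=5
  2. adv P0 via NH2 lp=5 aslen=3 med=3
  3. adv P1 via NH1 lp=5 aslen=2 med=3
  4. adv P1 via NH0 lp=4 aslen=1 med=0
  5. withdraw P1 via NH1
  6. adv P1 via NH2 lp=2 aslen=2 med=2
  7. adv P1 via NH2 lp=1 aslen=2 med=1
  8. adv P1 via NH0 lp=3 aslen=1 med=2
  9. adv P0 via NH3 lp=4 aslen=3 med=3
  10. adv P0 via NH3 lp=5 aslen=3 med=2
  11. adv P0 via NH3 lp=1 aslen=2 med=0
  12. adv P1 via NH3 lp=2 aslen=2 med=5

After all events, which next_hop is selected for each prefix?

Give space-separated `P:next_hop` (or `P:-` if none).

Op 1: best P0=- P1=NH1
Op 2: best P0=NH2 P1=NH1
Op 3: best P0=NH2 P1=NH1
Op 4: best P0=NH2 P1=NH1
Op 5: best P0=NH2 P1=NH0
Op 6: best P0=NH2 P1=NH0
Op 7: best P0=NH2 P1=NH0
Op 8: best P0=NH2 P1=NH0
Op 9: best P0=NH2 P1=NH0
Op 10: best P0=NH3 P1=NH0
Op 11: best P0=NH2 P1=NH0
Op 12: best P0=NH2 P1=NH0

Answer: P0:NH2 P1:NH0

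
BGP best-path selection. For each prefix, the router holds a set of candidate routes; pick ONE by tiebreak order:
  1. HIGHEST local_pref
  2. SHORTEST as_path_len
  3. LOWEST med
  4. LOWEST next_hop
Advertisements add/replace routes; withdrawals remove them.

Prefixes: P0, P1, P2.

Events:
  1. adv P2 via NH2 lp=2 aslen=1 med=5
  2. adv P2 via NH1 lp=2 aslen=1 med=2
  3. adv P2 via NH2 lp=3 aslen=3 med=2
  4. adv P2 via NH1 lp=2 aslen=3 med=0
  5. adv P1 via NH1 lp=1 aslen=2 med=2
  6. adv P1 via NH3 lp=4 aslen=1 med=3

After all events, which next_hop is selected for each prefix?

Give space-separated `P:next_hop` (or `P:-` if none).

Answer: P0:- P1:NH3 P2:NH2

Derivation:
Op 1: best P0=- P1=- P2=NH2
Op 2: best P0=- P1=- P2=NH1
Op 3: best P0=- P1=- P2=NH2
Op 4: best P0=- P1=- P2=NH2
Op 5: best P0=- P1=NH1 P2=NH2
Op 6: best P0=- P1=NH3 P2=NH2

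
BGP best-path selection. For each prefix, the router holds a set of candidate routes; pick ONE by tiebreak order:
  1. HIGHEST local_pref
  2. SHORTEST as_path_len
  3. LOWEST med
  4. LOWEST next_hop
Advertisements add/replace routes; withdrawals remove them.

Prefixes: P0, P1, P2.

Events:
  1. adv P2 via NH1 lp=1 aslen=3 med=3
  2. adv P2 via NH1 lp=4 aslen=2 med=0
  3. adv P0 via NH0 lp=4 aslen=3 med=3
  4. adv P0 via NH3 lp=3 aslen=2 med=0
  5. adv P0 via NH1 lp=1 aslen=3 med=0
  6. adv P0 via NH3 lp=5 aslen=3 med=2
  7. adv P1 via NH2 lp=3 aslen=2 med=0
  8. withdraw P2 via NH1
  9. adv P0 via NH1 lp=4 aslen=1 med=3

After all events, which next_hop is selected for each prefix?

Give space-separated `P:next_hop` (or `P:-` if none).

Answer: P0:NH3 P1:NH2 P2:-

Derivation:
Op 1: best P0=- P1=- P2=NH1
Op 2: best P0=- P1=- P2=NH1
Op 3: best P0=NH0 P1=- P2=NH1
Op 4: best P0=NH0 P1=- P2=NH1
Op 5: best P0=NH0 P1=- P2=NH1
Op 6: best P0=NH3 P1=- P2=NH1
Op 7: best P0=NH3 P1=NH2 P2=NH1
Op 8: best P0=NH3 P1=NH2 P2=-
Op 9: best P0=NH3 P1=NH2 P2=-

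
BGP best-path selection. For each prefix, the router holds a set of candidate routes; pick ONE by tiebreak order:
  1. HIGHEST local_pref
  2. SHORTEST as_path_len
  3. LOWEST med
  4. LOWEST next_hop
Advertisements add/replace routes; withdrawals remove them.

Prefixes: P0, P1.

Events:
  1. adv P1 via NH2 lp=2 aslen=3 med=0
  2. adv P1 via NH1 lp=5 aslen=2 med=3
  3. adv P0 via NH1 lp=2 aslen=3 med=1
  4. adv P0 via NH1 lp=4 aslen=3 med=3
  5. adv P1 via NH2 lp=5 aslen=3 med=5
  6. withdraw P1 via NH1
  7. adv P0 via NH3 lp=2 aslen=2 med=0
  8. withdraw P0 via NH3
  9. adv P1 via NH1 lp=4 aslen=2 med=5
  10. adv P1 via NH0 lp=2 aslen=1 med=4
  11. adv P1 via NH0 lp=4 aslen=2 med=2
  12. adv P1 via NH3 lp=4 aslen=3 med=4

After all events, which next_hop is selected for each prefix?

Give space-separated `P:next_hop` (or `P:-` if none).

Op 1: best P0=- P1=NH2
Op 2: best P0=- P1=NH1
Op 3: best P0=NH1 P1=NH1
Op 4: best P0=NH1 P1=NH1
Op 5: best P0=NH1 P1=NH1
Op 6: best P0=NH1 P1=NH2
Op 7: best P0=NH1 P1=NH2
Op 8: best P0=NH1 P1=NH2
Op 9: best P0=NH1 P1=NH2
Op 10: best P0=NH1 P1=NH2
Op 11: best P0=NH1 P1=NH2
Op 12: best P0=NH1 P1=NH2

Answer: P0:NH1 P1:NH2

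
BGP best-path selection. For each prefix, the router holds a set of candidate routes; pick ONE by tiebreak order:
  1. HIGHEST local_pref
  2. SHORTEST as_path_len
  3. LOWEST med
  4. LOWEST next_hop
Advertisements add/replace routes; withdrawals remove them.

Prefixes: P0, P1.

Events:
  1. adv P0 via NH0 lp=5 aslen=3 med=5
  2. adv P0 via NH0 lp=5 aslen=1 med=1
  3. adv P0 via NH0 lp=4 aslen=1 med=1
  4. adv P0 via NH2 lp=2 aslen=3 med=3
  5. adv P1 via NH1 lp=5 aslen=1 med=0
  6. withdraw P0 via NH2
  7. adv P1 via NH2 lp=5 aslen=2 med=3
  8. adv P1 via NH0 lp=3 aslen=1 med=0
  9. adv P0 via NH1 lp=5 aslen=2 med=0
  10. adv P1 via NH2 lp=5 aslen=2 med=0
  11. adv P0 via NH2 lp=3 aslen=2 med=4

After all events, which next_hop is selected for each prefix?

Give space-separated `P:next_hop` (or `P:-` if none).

Op 1: best P0=NH0 P1=-
Op 2: best P0=NH0 P1=-
Op 3: best P0=NH0 P1=-
Op 4: best P0=NH0 P1=-
Op 5: best P0=NH0 P1=NH1
Op 6: best P0=NH0 P1=NH1
Op 7: best P0=NH0 P1=NH1
Op 8: best P0=NH0 P1=NH1
Op 9: best P0=NH1 P1=NH1
Op 10: best P0=NH1 P1=NH1
Op 11: best P0=NH1 P1=NH1

Answer: P0:NH1 P1:NH1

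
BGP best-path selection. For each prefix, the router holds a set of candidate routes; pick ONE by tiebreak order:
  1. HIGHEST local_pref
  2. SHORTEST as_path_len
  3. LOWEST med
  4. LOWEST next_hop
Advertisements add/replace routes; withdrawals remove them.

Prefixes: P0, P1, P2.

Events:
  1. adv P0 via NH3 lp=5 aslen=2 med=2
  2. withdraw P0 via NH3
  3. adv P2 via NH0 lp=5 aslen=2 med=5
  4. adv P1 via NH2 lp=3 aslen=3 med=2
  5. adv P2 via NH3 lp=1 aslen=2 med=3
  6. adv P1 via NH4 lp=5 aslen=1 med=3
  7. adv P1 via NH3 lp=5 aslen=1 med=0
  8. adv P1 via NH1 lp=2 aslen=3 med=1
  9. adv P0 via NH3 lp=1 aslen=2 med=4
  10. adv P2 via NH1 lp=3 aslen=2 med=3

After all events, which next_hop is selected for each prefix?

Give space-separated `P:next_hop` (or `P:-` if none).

Answer: P0:NH3 P1:NH3 P2:NH0

Derivation:
Op 1: best P0=NH3 P1=- P2=-
Op 2: best P0=- P1=- P2=-
Op 3: best P0=- P1=- P2=NH0
Op 4: best P0=- P1=NH2 P2=NH0
Op 5: best P0=- P1=NH2 P2=NH0
Op 6: best P0=- P1=NH4 P2=NH0
Op 7: best P0=- P1=NH3 P2=NH0
Op 8: best P0=- P1=NH3 P2=NH0
Op 9: best P0=NH3 P1=NH3 P2=NH0
Op 10: best P0=NH3 P1=NH3 P2=NH0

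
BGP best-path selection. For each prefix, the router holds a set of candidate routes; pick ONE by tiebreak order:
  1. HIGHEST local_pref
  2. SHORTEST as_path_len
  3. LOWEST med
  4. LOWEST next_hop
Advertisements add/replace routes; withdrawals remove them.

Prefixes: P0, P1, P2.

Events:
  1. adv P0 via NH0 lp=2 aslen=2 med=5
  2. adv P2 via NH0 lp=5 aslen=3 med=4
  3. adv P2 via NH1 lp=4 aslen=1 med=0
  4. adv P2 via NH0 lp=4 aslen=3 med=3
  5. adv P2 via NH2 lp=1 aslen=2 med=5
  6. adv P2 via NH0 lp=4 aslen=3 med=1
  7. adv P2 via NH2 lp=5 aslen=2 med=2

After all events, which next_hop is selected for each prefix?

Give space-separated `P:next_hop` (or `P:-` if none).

Answer: P0:NH0 P1:- P2:NH2

Derivation:
Op 1: best P0=NH0 P1=- P2=-
Op 2: best P0=NH0 P1=- P2=NH0
Op 3: best P0=NH0 P1=- P2=NH0
Op 4: best P0=NH0 P1=- P2=NH1
Op 5: best P0=NH0 P1=- P2=NH1
Op 6: best P0=NH0 P1=- P2=NH1
Op 7: best P0=NH0 P1=- P2=NH2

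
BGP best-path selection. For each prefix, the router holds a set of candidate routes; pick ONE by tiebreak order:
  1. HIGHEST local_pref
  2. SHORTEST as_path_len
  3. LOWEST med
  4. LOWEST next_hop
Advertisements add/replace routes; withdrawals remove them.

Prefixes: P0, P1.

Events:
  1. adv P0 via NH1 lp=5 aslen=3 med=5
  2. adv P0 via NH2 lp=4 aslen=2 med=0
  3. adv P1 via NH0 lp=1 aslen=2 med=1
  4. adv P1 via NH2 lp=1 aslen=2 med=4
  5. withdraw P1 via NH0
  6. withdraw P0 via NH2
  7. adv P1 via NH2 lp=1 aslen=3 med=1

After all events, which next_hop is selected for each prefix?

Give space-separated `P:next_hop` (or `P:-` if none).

Answer: P0:NH1 P1:NH2

Derivation:
Op 1: best P0=NH1 P1=-
Op 2: best P0=NH1 P1=-
Op 3: best P0=NH1 P1=NH0
Op 4: best P0=NH1 P1=NH0
Op 5: best P0=NH1 P1=NH2
Op 6: best P0=NH1 P1=NH2
Op 7: best P0=NH1 P1=NH2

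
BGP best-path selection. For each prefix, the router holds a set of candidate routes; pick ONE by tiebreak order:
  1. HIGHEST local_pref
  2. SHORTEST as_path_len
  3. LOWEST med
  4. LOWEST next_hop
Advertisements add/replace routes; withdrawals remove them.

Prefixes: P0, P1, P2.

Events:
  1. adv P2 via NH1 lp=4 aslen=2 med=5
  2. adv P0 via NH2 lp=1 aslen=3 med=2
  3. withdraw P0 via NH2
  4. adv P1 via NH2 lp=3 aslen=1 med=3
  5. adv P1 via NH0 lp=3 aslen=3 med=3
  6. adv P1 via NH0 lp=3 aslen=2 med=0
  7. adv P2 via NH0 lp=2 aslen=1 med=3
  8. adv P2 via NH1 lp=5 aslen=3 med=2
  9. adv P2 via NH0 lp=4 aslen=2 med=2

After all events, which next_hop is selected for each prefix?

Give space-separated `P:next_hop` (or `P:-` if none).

Op 1: best P0=- P1=- P2=NH1
Op 2: best P0=NH2 P1=- P2=NH1
Op 3: best P0=- P1=- P2=NH1
Op 4: best P0=- P1=NH2 P2=NH1
Op 5: best P0=- P1=NH2 P2=NH1
Op 6: best P0=- P1=NH2 P2=NH1
Op 7: best P0=- P1=NH2 P2=NH1
Op 8: best P0=- P1=NH2 P2=NH1
Op 9: best P0=- P1=NH2 P2=NH1

Answer: P0:- P1:NH2 P2:NH1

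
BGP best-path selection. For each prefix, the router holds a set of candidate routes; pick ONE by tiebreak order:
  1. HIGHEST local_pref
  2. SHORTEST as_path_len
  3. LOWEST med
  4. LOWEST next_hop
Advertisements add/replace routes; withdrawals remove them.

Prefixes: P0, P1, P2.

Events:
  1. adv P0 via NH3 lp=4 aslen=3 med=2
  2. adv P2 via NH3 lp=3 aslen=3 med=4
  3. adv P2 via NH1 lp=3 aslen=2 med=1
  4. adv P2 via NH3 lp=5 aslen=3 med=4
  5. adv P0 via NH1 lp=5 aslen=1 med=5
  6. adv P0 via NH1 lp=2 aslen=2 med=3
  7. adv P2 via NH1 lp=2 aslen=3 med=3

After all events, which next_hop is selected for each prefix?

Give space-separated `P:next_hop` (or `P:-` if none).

Op 1: best P0=NH3 P1=- P2=-
Op 2: best P0=NH3 P1=- P2=NH3
Op 3: best P0=NH3 P1=- P2=NH1
Op 4: best P0=NH3 P1=- P2=NH3
Op 5: best P0=NH1 P1=- P2=NH3
Op 6: best P0=NH3 P1=- P2=NH3
Op 7: best P0=NH3 P1=- P2=NH3

Answer: P0:NH3 P1:- P2:NH3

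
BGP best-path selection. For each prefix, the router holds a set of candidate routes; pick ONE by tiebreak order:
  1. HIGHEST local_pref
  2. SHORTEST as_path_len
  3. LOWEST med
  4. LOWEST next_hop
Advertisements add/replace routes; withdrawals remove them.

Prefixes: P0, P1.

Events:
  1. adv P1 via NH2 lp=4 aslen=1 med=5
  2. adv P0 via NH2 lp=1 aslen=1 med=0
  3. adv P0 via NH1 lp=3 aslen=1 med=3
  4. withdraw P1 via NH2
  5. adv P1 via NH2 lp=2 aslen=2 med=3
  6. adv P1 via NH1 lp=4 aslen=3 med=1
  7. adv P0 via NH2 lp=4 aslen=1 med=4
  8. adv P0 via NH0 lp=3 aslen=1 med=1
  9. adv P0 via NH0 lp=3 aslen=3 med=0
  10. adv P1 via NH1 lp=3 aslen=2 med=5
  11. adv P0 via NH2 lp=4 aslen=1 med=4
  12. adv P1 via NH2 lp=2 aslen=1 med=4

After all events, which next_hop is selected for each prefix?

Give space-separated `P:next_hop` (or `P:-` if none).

Op 1: best P0=- P1=NH2
Op 2: best P0=NH2 P1=NH2
Op 3: best P0=NH1 P1=NH2
Op 4: best P0=NH1 P1=-
Op 5: best P0=NH1 P1=NH2
Op 6: best P0=NH1 P1=NH1
Op 7: best P0=NH2 P1=NH1
Op 8: best P0=NH2 P1=NH1
Op 9: best P0=NH2 P1=NH1
Op 10: best P0=NH2 P1=NH1
Op 11: best P0=NH2 P1=NH1
Op 12: best P0=NH2 P1=NH1

Answer: P0:NH2 P1:NH1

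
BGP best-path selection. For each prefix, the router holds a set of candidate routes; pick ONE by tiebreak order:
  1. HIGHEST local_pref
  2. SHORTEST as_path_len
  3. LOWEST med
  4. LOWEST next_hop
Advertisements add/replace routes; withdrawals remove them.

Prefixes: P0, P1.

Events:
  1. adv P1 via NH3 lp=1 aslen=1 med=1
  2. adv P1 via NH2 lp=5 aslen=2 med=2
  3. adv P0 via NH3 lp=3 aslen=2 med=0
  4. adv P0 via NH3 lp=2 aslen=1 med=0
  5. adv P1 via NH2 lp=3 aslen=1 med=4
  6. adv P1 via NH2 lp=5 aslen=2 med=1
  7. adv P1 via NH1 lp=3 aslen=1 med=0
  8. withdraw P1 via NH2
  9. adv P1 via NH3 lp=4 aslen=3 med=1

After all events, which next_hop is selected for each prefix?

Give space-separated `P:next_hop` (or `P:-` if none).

Answer: P0:NH3 P1:NH3

Derivation:
Op 1: best P0=- P1=NH3
Op 2: best P0=- P1=NH2
Op 3: best P0=NH3 P1=NH2
Op 4: best P0=NH3 P1=NH2
Op 5: best P0=NH3 P1=NH2
Op 6: best P0=NH3 P1=NH2
Op 7: best P0=NH3 P1=NH2
Op 8: best P0=NH3 P1=NH1
Op 9: best P0=NH3 P1=NH3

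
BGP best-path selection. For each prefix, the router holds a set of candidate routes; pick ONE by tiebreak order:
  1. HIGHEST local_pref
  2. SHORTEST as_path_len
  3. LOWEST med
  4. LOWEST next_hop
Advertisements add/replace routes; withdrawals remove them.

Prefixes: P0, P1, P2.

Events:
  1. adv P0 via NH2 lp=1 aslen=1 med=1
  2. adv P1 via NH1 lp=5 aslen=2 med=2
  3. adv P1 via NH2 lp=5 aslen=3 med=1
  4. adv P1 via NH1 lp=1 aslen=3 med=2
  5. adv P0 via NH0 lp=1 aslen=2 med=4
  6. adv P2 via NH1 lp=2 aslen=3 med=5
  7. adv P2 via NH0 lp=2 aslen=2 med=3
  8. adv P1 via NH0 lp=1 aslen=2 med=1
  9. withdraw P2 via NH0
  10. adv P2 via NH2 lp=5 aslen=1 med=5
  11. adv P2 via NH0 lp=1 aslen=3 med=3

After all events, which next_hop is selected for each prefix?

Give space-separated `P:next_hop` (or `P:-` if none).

Op 1: best P0=NH2 P1=- P2=-
Op 2: best P0=NH2 P1=NH1 P2=-
Op 3: best P0=NH2 P1=NH1 P2=-
Op 4: best P0=NH2 P1=NH2 P2=-
Op 5: best P0=NH2 P1=NH2 P2=-
Op 6: best P0=NH2 P1=NH2 P2=NH1
Op 7: best P0=NH2 P1=NH2 P2=NH0
Op 8: best P0=NH2 P1=NH2 P2=NH0
Op 9: best P0=NH2 P1=NH2 P2=NH1
Op 10: best P0=NH2 P1=NH2 P2=NH2
Op 11: best P0=NH2 P1=NH2 P2=NH2

Answer: P0:NH2 P1:NH2 P2:NH2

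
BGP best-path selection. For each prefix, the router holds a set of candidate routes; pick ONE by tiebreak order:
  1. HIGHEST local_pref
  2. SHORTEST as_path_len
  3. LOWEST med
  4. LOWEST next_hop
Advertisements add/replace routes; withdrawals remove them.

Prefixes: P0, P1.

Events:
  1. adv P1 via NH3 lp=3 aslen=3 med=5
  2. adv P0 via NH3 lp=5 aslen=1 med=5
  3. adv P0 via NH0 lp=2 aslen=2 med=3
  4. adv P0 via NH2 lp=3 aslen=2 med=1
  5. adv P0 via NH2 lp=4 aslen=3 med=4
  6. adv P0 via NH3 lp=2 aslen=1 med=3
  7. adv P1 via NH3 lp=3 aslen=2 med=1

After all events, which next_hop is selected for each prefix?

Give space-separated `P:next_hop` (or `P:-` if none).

Op 1: best P0=- P1=NH3
Op 2: best P0=NH3 P1=NH3
Op 3: best P0=NH3 P1=NH3
Op 4: best P0=NH3 P1=NH3
Op 5: best P0=NH3 P1=NH3
Op 6: best P0=NH2 P1=NH3
Op 7: best P0=NH2 P1=NH3

Answer: P0:NH2 P1:NH3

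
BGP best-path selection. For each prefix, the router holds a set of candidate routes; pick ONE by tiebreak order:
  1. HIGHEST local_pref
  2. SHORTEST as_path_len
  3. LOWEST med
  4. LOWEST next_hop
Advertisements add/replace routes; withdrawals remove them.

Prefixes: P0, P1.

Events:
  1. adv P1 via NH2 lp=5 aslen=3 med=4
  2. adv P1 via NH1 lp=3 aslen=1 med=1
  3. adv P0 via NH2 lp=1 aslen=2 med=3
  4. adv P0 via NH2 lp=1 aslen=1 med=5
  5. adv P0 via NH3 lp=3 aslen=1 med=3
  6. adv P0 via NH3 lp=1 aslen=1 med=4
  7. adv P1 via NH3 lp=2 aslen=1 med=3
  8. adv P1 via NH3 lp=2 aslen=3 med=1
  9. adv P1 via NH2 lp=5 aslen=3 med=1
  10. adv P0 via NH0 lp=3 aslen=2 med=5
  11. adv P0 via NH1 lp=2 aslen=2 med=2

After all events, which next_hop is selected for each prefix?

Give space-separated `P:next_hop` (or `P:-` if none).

Answer: P0:NH0 P1:NH2

Derivation:
Op 1: best P0=- P1=NH2
Op 2: best P0=- P1=NH2
Op 3: best P0=NH2 P1=NH2
Op 4: best P0=NH2 P1=NH2
Op 5: best P0=NH3 P1=NH2
Op 6: best P0=NH3 P1=NH2
Op 7: best P0=NH3 P1=NH2
Op 8: best P0=NH3 P1=NH2
Op 9: best P0=NH3 P1=NH2
Op 10: best P0=NH0 P1=NH2
Op 11: best P0=NH0 P1=NH2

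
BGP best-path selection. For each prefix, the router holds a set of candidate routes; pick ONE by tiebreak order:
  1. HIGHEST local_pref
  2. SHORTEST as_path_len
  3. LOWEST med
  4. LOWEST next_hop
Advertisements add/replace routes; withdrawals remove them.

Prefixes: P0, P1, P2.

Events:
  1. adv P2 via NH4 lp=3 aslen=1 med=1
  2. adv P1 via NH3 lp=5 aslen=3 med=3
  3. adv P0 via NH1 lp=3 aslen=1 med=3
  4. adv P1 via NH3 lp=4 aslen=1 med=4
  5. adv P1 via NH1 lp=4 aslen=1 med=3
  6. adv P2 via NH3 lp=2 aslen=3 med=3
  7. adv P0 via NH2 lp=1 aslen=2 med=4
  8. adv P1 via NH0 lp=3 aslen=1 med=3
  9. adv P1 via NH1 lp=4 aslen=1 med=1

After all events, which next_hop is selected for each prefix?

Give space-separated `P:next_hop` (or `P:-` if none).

Answer: P0:NH1 P1:NH1 P2:NH4

Derivation:
Op 1: best P0=- P1=- P2=NH4
Op 2: best P0=- P1=NH3 P2=NH4
Op 3: best P0=NH1 P1=NH3 P2=NH4
Op 4: best P0=NH1 P1=NH3 P2=NH4
Op 5: best P0=NH1 P1=NH1 P2=NH4
Op 6: best P0=NH1 P1=NH1 P2=NH4
Op 7: best P0=NH1 P1=NH1 P2=NH4
Op 8: best P0=NH1 P1=NH1 P2=NH4
Op 9: best P0=NH1 P1=NH1 P2=NH4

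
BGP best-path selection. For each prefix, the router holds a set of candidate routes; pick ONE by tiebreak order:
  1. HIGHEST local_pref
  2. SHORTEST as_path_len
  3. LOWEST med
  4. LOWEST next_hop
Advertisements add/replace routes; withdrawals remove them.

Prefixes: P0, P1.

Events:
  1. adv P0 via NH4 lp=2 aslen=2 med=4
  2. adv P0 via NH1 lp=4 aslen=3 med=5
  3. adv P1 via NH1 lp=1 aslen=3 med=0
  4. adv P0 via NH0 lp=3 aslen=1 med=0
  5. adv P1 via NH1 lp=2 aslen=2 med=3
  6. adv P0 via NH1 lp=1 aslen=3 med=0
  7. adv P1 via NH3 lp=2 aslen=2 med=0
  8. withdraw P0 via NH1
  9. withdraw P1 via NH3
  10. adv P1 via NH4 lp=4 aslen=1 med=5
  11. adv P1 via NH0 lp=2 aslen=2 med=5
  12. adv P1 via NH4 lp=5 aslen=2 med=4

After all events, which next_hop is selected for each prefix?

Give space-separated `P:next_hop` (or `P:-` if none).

Answer: P0:NH0 P1:NH4

Derivation:
Op 1: best P0=NH4 P1=-
Op 2: best P0=NH1 P1=-
Op 3: best P0=NH1 P1=NH1
Op 4: best P0=NH1 P1=NH1
Op 5: best P0=NH1 P1=NH1
Op 6: best P0=NH0 P1=NH1
Op 7: best P0=NH0 P1=NH3
Op 8: best P0=NH0 P1=NH3
Op 9: best P0=NH0 P1=NH1
Op 10: best P0=NH0 P1=NH4
Op 11: best P0=NH0 P1=NH4
Op 12: best P0=NH0 P1=NH4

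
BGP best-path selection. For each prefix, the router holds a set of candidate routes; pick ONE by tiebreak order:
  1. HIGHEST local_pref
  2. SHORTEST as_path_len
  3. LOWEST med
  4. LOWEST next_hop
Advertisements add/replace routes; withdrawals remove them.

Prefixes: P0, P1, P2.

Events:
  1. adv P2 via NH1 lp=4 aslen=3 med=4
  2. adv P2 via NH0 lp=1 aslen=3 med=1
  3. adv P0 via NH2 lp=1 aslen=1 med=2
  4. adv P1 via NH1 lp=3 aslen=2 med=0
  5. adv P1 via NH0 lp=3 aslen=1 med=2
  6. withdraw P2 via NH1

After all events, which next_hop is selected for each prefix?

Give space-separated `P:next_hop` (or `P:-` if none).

Op 1: best P0=- P1=- P2=NH1
Op 2: best P0=- P1=- P2=NH1
Op 3: best P0=NH2 P1=- P2=NH1
Op 4: best P0=NH2 P1=NH1 P2=NH1
Op 5: best P0=NH2 P1=NH0 P2=NH1
Op 6: best P0=NH2 P1=NH0 P2=NH0

Answer: P0:NH2 P1:NH0 P2:NH0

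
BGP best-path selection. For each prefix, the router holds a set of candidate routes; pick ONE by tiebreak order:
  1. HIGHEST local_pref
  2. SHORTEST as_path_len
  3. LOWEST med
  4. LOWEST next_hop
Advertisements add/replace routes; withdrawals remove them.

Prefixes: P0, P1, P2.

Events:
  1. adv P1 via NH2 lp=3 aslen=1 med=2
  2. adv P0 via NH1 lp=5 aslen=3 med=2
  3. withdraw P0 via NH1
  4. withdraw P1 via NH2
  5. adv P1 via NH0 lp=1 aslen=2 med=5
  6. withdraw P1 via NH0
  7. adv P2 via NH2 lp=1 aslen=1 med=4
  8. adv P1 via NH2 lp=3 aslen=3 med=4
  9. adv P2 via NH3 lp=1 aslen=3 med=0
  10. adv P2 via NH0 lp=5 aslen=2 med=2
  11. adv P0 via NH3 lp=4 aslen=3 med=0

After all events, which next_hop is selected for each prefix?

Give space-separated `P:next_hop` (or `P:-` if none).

Op 1: best P0=- P1=NH2 P2=-
Op 2: best P0=NH1 P1=NH2 P2=-
Op 3: best P0=- P1=NH2 P2=-
Op 4: best P0=- P1=- P2=-
Op 5: best P0=- P1=NH0 P2=-
Op 6: best P0=- P1=- P2=-
Op 7: best P0=- P1=- P2=NH2
Op 8: best P0=- P1=NH2 P2=NH2
Op 9: best P0=- P1=NH2 P2=NH2
Op 10: best P0=- P1=NH2 P2=NH0
Op 11: best P0=NH3 P1=NH2 P2=NH0

Answer: P0:NH3 P1:NH2 P2:NH0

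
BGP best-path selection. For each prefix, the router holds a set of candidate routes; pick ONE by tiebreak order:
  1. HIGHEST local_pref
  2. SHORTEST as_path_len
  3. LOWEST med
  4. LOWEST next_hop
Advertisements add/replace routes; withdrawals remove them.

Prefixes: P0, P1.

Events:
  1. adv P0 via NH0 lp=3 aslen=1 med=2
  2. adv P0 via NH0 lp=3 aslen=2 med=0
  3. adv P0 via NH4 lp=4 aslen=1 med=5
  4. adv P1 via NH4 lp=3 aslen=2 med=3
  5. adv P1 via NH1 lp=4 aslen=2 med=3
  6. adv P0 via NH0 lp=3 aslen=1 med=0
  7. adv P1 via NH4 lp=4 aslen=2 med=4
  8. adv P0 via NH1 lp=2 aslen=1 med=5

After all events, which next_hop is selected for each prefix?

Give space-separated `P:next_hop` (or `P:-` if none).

Op 1: best P0=NH0 P1=-
Op 2: best P0=NH0 P1=-
Op 3: best P0=NH4 P1=-
Op 4: best P0=NH4 P1=NH4
Op 5: best P0=NH4 P1=NH1
Op 6: best P0=NH4 P1=NH1
Op 7: best P0=NH4 P1=NH1
Op 8: best P0=NH4 P1=NH1

Answer: P0:NH4 P1:NH1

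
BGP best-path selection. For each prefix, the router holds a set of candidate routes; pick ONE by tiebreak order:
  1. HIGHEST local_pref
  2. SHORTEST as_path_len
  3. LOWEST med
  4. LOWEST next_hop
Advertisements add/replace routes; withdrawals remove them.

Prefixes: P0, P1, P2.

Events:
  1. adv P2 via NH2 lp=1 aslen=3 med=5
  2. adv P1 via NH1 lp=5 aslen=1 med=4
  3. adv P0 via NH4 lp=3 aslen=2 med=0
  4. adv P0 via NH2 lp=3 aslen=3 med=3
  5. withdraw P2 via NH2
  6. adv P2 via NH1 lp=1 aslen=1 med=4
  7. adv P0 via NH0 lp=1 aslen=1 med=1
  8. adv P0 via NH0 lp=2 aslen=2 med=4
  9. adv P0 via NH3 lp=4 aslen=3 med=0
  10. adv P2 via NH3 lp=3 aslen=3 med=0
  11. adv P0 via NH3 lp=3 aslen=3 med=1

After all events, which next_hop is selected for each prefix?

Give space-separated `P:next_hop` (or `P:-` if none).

Answer: P0:NH4 P1:NH1 P2:NH3

Derivation:
Op 1: best P0=- P1=- P2=NH2
Op 2: best P0=- P1=NH1 P2=NH2
Op 3: best P0=NH4 P1=NH1 P2=NH2
Op 4: best P0=NH4 P1=NH1 P2=NH2
Op 5: best P0=NH4 P1=NH1 P2=-
Op 6: best P0=NH4 P1=NH1 P2=NH1
Op 7: best P0=NH4 P1=NH1 P2=NH1
Op 8: best P0=NH4 P1=NH1 P2=NH1
Op 9: best P0=NH3 P1=NH1 P2=NH1
Op 10: best P0=NH3 P1=NH1 P2=NH3
Op 11: best P0=NH4 P1=NH1 P2=NH3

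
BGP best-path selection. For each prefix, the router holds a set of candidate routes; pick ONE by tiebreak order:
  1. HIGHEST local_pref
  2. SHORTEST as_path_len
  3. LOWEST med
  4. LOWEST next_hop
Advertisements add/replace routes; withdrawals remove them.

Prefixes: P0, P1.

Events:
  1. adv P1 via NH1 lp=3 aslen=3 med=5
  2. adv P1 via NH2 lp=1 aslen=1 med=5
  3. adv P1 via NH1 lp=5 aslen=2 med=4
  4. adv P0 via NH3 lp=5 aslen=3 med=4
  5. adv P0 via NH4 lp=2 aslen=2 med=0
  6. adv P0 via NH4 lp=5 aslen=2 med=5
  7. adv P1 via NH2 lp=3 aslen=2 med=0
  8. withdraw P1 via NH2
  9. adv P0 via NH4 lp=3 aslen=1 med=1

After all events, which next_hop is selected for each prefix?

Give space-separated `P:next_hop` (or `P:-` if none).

Op 1: best P0=- P1=NH1
Op 2: best P0=- P1=NH1
Op 3: best P0=- P1=NH1
Op 4: best P0=NH3 P1=NH1
Op 5: best P0=NH3 P1=NH1
Op 6: best P0=NH4 P1=NH1
Op 7: best P0=NH4 P1=NH1
Op 8: best P0=NH4 P1=NH1
Op 9: best P0=NH3 P1=NH1

Answer: P0:NH3 P1:NH1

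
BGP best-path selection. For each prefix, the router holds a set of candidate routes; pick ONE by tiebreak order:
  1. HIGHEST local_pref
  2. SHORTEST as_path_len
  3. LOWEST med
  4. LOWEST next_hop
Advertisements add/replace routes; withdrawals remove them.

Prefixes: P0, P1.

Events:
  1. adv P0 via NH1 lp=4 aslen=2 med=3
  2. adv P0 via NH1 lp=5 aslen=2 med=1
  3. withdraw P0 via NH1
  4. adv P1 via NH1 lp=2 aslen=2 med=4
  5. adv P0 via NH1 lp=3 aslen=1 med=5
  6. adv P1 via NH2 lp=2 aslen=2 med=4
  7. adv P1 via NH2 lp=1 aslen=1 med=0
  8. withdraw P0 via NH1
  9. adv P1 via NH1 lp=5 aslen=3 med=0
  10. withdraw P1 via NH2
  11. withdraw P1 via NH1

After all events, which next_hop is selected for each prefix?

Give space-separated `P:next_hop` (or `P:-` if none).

Op 1: best P0=NH1 P1=-
Op 2: best P0=NH1 P1=-
Op 3: best P0=- P1=-
Op 4: best P0=- P1=NH1
Op 5: best P0=NH1 P1=NH1
Op 6: best P0=NH1 P1=NH1
Op 7: best P0=NH1 P1=NH1
Op 8: best P0=- P1=NH1
Op 9: best P0=- P1=NH1
Op 10: best P0=- P1=NH1
Op 11: best P0=- P1=-

Answer: P0:- P1:-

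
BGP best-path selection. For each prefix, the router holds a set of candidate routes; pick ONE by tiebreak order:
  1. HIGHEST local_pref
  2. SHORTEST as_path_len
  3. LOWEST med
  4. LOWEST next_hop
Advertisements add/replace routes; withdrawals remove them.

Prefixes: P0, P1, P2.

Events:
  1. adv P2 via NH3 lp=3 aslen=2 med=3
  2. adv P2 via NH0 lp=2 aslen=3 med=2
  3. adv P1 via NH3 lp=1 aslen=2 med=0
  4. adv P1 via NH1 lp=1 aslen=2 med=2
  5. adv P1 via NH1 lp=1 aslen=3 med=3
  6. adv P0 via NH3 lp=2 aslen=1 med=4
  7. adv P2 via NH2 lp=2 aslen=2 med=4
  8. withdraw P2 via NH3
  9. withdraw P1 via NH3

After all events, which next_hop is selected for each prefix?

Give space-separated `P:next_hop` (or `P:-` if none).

Answer: P0:NH3 P1:NH1 P2:NH2

Derivation:
Op 1: best P0=- P1=- P2=NH3
Op 2: best P0=- P1=- P2=NH3
Op 3: best P0=- P1=NH3 P2=NH3
Op 4: best P0=- P1=NH3 P2=NH3
Op 5: best P0=- P1=NH3 P2=NH3
Op 6: best P0=NH3 P1=NH3 P2=NH3
Op 7: best P0=NH3 P1=NH3 P2=NH3
Op 8: best P0=NH3 P1=NH3 P2=NH2
Op 9: best P0=NH3 P1=NH1 P2=NH2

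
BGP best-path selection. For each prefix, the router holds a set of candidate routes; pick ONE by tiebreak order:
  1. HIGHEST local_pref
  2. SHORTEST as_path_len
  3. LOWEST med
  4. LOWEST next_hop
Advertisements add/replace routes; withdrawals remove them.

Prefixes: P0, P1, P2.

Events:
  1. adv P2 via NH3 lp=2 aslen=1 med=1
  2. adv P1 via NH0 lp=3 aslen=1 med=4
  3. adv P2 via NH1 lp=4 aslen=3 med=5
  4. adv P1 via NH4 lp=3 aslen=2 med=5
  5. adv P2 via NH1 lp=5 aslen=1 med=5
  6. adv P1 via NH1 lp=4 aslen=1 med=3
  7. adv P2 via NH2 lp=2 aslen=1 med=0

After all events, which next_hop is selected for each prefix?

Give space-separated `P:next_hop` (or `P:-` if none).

Answer: P0:- P1:NH1 P2:NH1

Derivation:
Op 1: best P0=- P1=- P2=NH3
Op 2: best P0=- P1=NH0 P2=NH3
Op 3: best P0=- P1=NH0 P2=NH1
Op 4: best P0=- P1=NH0 P2=NH1
Op 5: best P0=- P1=NH0 P2=NH1
Op 6: best P0=- P1=NH1 P2=NH1
Op 7: best P0=- P1=NH1 P2=NH1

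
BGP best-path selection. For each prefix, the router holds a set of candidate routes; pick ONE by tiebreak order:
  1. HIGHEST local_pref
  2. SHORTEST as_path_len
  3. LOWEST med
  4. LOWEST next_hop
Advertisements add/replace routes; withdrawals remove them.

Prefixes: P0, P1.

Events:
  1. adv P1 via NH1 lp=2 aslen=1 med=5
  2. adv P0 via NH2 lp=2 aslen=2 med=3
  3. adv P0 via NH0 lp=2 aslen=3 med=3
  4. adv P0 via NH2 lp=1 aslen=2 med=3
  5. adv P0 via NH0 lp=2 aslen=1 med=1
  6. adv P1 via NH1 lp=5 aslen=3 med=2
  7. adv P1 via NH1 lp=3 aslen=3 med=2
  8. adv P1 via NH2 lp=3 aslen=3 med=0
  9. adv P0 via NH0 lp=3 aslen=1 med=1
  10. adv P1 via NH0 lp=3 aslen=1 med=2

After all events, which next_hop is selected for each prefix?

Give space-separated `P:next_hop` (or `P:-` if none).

Op 1: best P0=- P1=NH1
Op 2: best P0=NH2 P1=NH1
Op 3: best P0=NH2 P1=NH1
Op 4: best P0=NH0 P1=NH1
Op 5: best P0=NH0 P1=NH1
Op 6: best P0=NH0 P1=NH1
Op 7: best P0=NH0 P1=NH1
Op 8: best P0=NH0 P1=NH2
Op 9: best P0=NH0 P1=NH2
Op 10: best P0=NH0 P1=NH0

Answer: P0:NH0 P1:NH0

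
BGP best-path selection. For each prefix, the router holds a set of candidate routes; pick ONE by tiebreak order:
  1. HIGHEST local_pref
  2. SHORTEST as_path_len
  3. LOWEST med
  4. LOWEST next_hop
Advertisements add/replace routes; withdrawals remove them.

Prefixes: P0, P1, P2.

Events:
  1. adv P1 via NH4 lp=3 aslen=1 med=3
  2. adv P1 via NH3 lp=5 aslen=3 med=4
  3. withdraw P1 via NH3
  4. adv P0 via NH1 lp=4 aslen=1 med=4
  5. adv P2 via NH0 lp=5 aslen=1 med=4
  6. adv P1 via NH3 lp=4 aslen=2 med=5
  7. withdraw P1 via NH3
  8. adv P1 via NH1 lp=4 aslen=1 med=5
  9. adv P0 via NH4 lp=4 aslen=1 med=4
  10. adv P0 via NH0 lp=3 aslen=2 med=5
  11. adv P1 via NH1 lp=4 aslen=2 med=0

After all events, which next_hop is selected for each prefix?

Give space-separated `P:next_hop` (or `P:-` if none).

Op 1: best P0=- P1=NH4 P2=-
Op 2: best P0=- P1=NH3 P2=-
Op 3: best P0=- P1=NH4 P2=-
Op 4: best P0=NH1 P1=NH4 P2=-
Op 5: best P0=NH1 P1=NH4 P2=NH0
Op 6: best P0=NH1 P1=NH3 P2=NH0
Op 7: best P0=NH1 P1=NH4 P2=NH0
Op 8: best P0=NH1 P1=NH1 P2=NH0
Op 9: best P0=NH1 P1=NH1 P2=NH0
Op 10: best P0=NH1 P1=NH1 P2=NH0
Op 11: best P0=NH1 P1=NH1 P2=NH0

Answer: P0:NH1 P1:NH1 P2:NH0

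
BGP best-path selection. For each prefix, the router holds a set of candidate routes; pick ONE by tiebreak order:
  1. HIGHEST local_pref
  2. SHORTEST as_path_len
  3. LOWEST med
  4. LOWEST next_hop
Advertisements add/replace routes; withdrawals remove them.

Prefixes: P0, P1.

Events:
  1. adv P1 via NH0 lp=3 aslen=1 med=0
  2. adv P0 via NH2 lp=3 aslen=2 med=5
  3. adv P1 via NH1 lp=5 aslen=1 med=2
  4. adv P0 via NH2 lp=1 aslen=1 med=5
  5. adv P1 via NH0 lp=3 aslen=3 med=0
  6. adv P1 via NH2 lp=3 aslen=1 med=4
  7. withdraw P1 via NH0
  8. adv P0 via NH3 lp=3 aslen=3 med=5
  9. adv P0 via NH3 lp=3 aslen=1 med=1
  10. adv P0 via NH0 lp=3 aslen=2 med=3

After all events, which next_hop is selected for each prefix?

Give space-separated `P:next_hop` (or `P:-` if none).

Op 1: best P0=- P1=NH0
Op 2: best P0=NH2 P1=NH0
Op 3: best P0=NH2 P1=NH1
Op 4: best P0=NH2 P1=NH1
Op 5: best P0=NH2 P1=NH1
Op 6: best P0=NH2 P1=NH1
Op 7: best P0=NH2 P1=NH1
Op 8: best P0=NH3 P1=NH1
Op 9: best P0=NH3 P1=NH1
Op 10: best P0=NH3 P1=NH1

Answer: P0:NH3 P1:NH1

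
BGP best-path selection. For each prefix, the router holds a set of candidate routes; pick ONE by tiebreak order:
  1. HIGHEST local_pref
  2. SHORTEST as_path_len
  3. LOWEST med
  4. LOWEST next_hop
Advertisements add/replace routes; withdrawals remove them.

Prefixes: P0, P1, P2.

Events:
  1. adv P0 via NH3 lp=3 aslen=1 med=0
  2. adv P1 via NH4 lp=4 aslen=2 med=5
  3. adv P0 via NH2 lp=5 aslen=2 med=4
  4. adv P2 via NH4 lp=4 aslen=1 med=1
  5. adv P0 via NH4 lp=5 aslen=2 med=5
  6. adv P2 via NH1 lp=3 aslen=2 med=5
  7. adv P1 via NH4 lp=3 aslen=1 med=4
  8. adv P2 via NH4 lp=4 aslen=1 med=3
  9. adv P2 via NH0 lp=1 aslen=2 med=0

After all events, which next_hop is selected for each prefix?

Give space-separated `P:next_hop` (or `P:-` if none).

Op 1: best P0=NH3 P1=- P2=-
Op 2: best P0=NH3 P1=NH4 P2=-
Op 3: best P0=NH2 P1=NH4 P2=-
Op 4: best P0=NH2 P1=NH4 P2=NH4
Op 5: best P0=NH2 P1=NH4 P2=NH4
Op 6: best P0=NH2 P1=NH4 P2=NH4
Op 7: best P0=NH2 P1=NH4 P2=NH4
Op 8: best P0=NH2 P1=NH4 P2=NH4
Op 9: best P0=NH2 P1=NH4 P2=NH4

Answer: P0:NH2 P1:NH4 P2:NH4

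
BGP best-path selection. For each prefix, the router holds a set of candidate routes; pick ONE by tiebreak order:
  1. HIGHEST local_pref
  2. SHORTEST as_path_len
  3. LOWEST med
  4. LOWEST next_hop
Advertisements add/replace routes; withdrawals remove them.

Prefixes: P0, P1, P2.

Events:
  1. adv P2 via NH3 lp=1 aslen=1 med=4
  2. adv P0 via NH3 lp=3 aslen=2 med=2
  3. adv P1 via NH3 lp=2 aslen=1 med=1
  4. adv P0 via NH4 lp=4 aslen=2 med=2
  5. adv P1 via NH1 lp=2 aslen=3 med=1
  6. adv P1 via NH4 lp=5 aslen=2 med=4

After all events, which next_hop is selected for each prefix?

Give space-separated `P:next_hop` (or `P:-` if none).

Answer: P0:NH4 P1:NH4 P2:NH3

Derivation:
Op 1: best P0=- P1=- P2=NH3
Op 2: best P0=NH3 P1=- P2=NH3
Op 3: best P0=NH3 P1=NH3 P2=NH3
Op 4: best P0=NH4 P1=NH3 P2=NH3
Op 5: best P0=NH4 P1=NH3 P2=NH3
Op 6: best P0=NH4 P1=NH4 P2=NH3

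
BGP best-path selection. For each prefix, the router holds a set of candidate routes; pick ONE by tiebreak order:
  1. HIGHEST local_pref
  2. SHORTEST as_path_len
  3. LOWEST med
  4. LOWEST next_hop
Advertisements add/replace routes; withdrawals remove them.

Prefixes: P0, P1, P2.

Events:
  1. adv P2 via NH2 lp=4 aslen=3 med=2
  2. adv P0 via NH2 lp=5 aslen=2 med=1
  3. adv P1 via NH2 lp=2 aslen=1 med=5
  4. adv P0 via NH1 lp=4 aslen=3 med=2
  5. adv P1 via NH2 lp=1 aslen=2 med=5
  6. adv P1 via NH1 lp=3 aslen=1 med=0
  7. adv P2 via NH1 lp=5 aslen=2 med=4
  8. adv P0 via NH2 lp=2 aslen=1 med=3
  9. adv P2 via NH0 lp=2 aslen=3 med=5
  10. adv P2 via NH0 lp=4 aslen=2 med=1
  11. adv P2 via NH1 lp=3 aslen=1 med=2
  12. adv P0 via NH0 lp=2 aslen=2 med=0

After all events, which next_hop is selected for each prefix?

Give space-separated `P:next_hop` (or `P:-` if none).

Op 1: best P0=- P1=- P2=NH2
Op 2: best P0=NH2 P1=- P2=NH2
Op 3: best P0=NH2 P1=NH2 P2=NH2
Op 4: best P0=NH2 P1=NH2 P2=NH2
Op 5: best P0=NH2 P1=NH2 P2=NH2
Op 6: best P0=NH2 P1=NH1 P2=NH2
Op 7: best P0=NH2 P1=NH1 P2=NH1
Op 8: best P0=NH1 P1=NH1 P2=NH1
Op 9: best P0=NH1 P1=NH1 P2=NH1
Op 10: best P0=NH1 P1=NH1 P2=NH1
Op 11: best P0=NH1 P1=NH1 P2=NH0
Op 12: best P0=NH1 P1=NH1 P2=NH0

Answer: P0:NH1 P1:NH1 P2:NH0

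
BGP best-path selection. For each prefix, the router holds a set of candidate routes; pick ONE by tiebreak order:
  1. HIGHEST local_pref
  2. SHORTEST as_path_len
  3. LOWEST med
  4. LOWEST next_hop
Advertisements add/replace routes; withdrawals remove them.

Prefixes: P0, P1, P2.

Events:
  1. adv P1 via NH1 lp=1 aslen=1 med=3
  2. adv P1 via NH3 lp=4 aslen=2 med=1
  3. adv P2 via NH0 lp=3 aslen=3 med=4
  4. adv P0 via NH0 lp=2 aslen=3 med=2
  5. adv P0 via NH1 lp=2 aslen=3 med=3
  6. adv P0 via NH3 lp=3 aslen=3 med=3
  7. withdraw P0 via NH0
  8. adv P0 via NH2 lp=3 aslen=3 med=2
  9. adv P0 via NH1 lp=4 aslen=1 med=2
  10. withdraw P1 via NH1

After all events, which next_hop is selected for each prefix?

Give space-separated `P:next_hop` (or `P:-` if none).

Op 1: best P0=- P1=NH1 P2=-
Op 2: best P0=- P1=NH3 P2=-
Op 3: best P0=- P1=NH3 P2=NH0
Op 4: best P0=NH0 P1=NH3 P2=NH0
Op 5: best P0=NH0 P1=NH3 P2=NH0
Op 6: best P0=NH3 P1=NH3 P2=NH0
Op 7: best P0=NH3 P1=NH3 P2=NH0
Op 8: best P0=NH2 P1=NH3 P2=NH0
Op 9: best P0=NH1 P1=NH3 P2=NH0
Op 10: best P0=NH1 P1=NH3 P2=NH0

Answer: P0:NH1 P1:NH3 P2:NH0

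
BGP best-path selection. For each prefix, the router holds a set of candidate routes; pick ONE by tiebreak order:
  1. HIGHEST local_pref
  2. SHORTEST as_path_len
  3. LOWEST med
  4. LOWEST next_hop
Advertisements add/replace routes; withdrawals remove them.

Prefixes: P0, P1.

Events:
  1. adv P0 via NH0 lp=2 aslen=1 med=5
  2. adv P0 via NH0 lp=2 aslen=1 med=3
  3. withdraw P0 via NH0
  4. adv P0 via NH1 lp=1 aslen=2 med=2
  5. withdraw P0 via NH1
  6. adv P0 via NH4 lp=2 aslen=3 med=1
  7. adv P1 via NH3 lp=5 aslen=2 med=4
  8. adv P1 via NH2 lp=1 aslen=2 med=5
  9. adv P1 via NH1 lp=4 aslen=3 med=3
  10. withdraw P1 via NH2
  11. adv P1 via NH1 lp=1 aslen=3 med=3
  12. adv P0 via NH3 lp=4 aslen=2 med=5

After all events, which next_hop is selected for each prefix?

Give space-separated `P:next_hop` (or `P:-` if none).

Op 1: best P0=NH0 P1=-
Op 2: best P0=NH0 P1=-
Op 3: best P0=- P1=-
Op 4: best P0=NH1 P1=-
Op 5: best P0=- P1=-
Op 6: best P0=NH4 P1=-
Op 7: best P0=NH4 P1=NH3
Op 8: best P0=NH4 P1=NH3
Op 9: best P0=NH4 P1=NH3
Op 10: best P0=NH4 P1=NH3
Op 11: best P0=NH4 P1=NH3
Op 12: best P0=NH3 P1=NH3

Answer: P0:NH3 P1:NH3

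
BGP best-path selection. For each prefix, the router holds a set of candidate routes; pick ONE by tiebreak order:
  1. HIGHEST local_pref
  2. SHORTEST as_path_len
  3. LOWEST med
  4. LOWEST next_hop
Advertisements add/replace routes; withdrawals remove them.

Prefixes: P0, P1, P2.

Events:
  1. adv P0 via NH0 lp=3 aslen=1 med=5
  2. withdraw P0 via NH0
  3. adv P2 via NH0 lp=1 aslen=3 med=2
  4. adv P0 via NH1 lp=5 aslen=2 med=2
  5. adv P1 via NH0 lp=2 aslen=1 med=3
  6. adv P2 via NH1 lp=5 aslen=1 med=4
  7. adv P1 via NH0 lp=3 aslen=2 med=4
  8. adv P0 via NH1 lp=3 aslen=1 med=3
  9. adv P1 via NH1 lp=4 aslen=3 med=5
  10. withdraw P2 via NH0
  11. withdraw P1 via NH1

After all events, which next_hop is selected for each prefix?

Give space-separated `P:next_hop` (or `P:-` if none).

Answer: P0:NH1 P1:NH0 P2:NH1

Derivation:
Op 1: best P0=NH0 P1=- P2=-
Op 2: best P0=- P1=- P2=-
Op 3: best P0=- P1=- P2=NH0
Op 4: best P0=NH1 P1=- P2=NH0
Op 5: best P0=NH1 P1=NH0 P2=NH0
Op 6: best P0=NH1 P1=NH0 P2=NH1
Op 7: best P0=NH1 P1=NH0 P2=NH1
Op 8: best P0=NH1 P1=NH0 P2=NH1
Op 9: best P0=NH1 P1=NH1 P2=NH1
Op 10: best P0=NH1 P1=NH1 P2=NH1
Op 11: best P0=NH1 P1=NH0 P2=NH1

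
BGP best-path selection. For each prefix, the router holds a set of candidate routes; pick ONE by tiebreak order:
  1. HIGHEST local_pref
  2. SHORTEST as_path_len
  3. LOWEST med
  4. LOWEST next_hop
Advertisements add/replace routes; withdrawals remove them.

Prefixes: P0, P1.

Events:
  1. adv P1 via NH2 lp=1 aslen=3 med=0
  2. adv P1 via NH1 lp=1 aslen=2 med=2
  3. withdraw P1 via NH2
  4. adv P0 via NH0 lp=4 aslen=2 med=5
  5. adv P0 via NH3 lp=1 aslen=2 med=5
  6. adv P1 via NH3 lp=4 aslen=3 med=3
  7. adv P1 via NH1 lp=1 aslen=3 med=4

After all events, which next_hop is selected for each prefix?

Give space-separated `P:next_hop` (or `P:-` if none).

Answer: P0:NH0 P1:NH3

Derivation:
Op 1: best P0=- P1=NH2
Op 2: best P0=- P1=NH1
Op 3: best P0=- P1=NH1
Op 4: best P0=NH0 P1=NH1
Op 5: best P0=NH0 P1=NH1
Op 6: best P0=NH0 P1=NH3
Op 7: best P0=NH0 P1=NH3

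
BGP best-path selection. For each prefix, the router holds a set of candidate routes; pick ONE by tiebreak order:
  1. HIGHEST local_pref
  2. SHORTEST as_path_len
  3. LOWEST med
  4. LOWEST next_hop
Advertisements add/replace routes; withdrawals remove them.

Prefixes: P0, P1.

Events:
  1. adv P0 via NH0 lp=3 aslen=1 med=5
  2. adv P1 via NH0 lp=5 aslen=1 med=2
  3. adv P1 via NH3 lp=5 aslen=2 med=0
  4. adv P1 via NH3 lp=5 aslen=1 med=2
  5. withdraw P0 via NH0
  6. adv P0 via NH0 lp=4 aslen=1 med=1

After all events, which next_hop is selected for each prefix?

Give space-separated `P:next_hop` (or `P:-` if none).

Op 1: best P0=NH0 P1=-
Op 2: best P0=NH0 P1=NH0
Op 3: best P0=NH0 P1=NH0
Op 4: best P0=NH0 P1=NH0
Op 5: best P0=- P1=NH0
Op 6: best P0=NH0 P1=NH0

Answer: P0:NH0 P1:NH0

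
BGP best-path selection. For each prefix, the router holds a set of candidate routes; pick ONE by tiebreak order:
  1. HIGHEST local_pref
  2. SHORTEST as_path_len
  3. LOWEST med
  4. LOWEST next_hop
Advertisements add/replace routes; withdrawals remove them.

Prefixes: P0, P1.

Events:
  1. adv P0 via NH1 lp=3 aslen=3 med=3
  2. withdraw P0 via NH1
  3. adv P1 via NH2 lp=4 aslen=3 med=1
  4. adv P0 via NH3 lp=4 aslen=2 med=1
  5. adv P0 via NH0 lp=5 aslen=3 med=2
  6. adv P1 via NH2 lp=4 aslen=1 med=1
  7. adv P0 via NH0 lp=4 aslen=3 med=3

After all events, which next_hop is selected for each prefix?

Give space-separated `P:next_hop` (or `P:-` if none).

Answer: P0:NH3 P1:NH2

Derivation:
Op 1: best P0=NH1 P1=-
Op 2: best P0=- P1=-
Op 3: best P0=- P1=NH2
Op 4: best P0=NH3 P1=NH2
Op 5: best P0=NH0 P1=NH2
Op 6: best P0=NH0 P1=NH2
Op 7: best P0=NH3 P1=NH2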